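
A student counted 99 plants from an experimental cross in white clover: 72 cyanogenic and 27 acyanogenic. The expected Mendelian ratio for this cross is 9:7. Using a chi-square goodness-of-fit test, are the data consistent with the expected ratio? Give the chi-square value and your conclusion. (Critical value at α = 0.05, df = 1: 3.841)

10.922; not consistent

The 9:7 ratio has 16 parts, so with N = 99 the expected counts are:
  cyanogenic: 99 × 9/16 = 55.6875
  acyanogenic: 99 × 7/16 = 43.3125
χ² = Σ (O − E)² / E
  cyanogenic: (72 − 55.6875)² / 55.6875 = 4.7784
  acyanogenic: (27 − 43.3125)² / 43.3125 = 6.1437
χ² = 4.7784 + 6.1437 = 10.9221 ≈ 10.922
Degrees of freedom = 2 − 1 = 1; critical value at α = 0.05 is 3.841.
Since 10.922 > 3.841, we reject the null hypothesis — the data do not fit the 9:7 ratio.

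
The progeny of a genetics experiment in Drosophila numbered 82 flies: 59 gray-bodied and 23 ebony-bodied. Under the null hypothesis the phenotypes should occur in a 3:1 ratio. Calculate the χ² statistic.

0.407

The 3:1 ratio has 4 parts, so with N = 82 the expected counts are:
  gray-bodied: 82 × 3/4 = 61.5
  ebony-bodied: 82 × 1/4 = 20.5
χ² = Σ (O − E)² / E
  gray-bodied: (59 − 61.5)² / 61.5 = 0.1016
  ebony-bodied: (23 − 20.5)² / 20.5 = 0.3049
χ² = 0.1016 + 0.3049 = 0.4065 ≈ 0.407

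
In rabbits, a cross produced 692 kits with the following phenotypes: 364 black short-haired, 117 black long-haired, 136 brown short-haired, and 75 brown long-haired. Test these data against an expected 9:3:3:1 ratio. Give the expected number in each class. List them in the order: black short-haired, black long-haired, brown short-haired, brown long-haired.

389.25, 129.75, 129.75, 43.25

Total ratio parts = 16. Expected numbers out of 692:
  black short-haired: 692 × 9/16 = 389.25
  black long-haired: 692 × 3/16 = 129.75
  brown short-haired: 692 × 3/16 = 129.75
  brown long-haired: 692 × 1/16 = 43.25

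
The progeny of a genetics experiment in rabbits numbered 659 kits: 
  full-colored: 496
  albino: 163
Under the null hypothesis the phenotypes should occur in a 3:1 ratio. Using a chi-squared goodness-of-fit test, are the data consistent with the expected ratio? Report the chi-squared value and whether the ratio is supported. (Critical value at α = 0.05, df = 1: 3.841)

0.025; consistent

Expected counts for N = 659 under a 3:1 ratio (total parts = 4):
  full-colored: 659 × 3/4 = 494.25
  albino: 659 × 1/4 = 164.75
χ² = Σ (O − E)² / E
  full-colored: (496 − 494.25)² / 494.25 = 0.0062
  albino: (163 − 164.75)² / 164.75 = 0.0186
χ² = 0.0062 + 0.0186 = 0.0248 ≈ 0.025
Degrees of freedom = 2 − 1 = 1; critical value at α = 0.05 is 3.841.
Since 0.025 < 3.841, we fail to reject the null hypothesis — the data are consistent with the 3:1 ratio.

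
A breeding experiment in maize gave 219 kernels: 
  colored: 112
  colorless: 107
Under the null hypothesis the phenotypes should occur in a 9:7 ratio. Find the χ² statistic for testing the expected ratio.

Under the 9:7 hypothesis (Σ ratio = 16, N = 219):
  colored: 219 × 9/16 = 123.1875
  colorless: 219 × 7/16 = 95.8125
χ² = Σ (O − E)² / E
  colored: (112 − 123.1875)² / 123.1875 = 1.0160
  colorless: (107 − 95.8125)² / 95.8125 = 1.3063
χ² = 1.0160 + 1.3063 = 2.3223 ≈ 2.322

2.322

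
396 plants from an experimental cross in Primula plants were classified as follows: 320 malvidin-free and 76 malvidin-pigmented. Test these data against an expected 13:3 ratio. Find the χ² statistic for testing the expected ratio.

0.051

The 13:3 ratio has 16 parts, so with N = 396 the expected counts are:
  malvidin-free: 396 × 13/16 = 321.75
  malvidin-pigmented: 396 × 3/16 = 74.25
χ² = Σ (O − E)² / E
  malvidin-free: (320 − 321.75)² / 321.75 = 0.0095
  malvidin-pigmented: (76 − 74.25)² / 74.25 = 0.0412
χ² = 0.0095 + 0.0412 = 0.0507 ≈ 0.051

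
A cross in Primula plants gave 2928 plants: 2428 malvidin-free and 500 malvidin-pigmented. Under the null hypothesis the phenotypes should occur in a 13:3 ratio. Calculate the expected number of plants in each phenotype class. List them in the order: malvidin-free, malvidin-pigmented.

Expected counts for N = 2928 under a 13:3 ratio (total parts = 16):
  malvidin-free: 2928 × 13/16 = 2379
  malvidin-pigmented: 2928 × 3/16 = 549

2379, 549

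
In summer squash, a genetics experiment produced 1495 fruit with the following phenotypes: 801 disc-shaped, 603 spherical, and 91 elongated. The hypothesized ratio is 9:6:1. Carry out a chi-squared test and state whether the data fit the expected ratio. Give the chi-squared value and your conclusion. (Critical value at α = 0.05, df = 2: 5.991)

5.163; consistent

The 9:6:1 ratio has 16 parts, so with N = 1495 the expected counts are:
  disc-shaped: 1495 × 9/16 = 840.9375
  spherical: 1495 × 6/16 = 560.625
  elongated: 1495 × 1/16 = 93.4375
χ² = Σ (O − E)² / E
  disc-shaped: (801 − 840.9375)² / 840.9375 = 1.8967
  spherical: (603 − 560.625)² / 560.625 = 3.2029
  elongated: (91 − 93.4375)² / 93.4375 = 0.0636
χ² = 1.8967 + 3.2029 + 0.0636 = 5.1632 ≈ 5.163
Degrees of freedom = 3 − 1 = 2; critical value at α = 0.05 is 5.991.
Since 5.163 < 5.991, we fail to reject the null hypothesis — the data are consistent with the 9:6:1 ratio.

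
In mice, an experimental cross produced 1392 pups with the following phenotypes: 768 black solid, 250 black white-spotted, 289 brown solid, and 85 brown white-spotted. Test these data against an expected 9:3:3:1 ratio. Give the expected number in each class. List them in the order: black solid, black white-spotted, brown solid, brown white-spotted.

783, 261, 261, 87

Under the 9:3:3:1 hypothesis (Σ ratio = 16, N = 1392):
  black solid: 1392 × 9/16 = 783
  black white-spotted: 1392 × 3/16 = 261
  brown solid: 1392 × 3/16 = 261
  brown white-spotted: 1392 × 1/16 = 87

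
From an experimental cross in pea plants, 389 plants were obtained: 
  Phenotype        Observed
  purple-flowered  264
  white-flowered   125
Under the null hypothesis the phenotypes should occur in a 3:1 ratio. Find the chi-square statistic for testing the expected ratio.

Expected counts for N = 389 under a 3:1 ratio (total parts = 4):
  purple-flowered: 389 × 3/4 = 291.75
  white-flowered: 389 × 1/4 = 97.25
χ² = Σ (O − E)² / E
  purple-flowered: (264 − 291.75)² / 291.75 = 2.6395
  white-flowered: (125 − 97.25)² / 97.25 = 7.9184
χ² = 2.6395 + 7.9184 = 10.5579 ≈ 10.558

10.558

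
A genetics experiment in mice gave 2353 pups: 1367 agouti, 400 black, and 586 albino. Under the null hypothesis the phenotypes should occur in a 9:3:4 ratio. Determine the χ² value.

5.279

Total ratio parts = 16. Expected numbers out of 2353:
  agouti: 2353 × 9/16 = 1323.5625
  black: 2353 × 3/16 = 441.1875
  albino: 2353 × 4/16 = 588.25
χ² = Σ (O − E)² / E
  agouti: (1367 − 1323.5625)² / 1323.5625 = 1.4256
  black: (400 − 441.1875)² / 441.1875 = 3.8451
  albino: (586 − 588.25)² / 588.25 = 0.0086
χ² = 1.4256 + 3.8451 + 0.0086 = 5.2793 ≈ 5.279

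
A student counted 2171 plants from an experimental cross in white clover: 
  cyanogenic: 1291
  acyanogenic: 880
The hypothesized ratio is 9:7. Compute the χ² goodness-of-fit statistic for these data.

Expected counts for N = 2171 under a 9:7 ratio (total parts = 16):
  cyanogenic: 2171 × 9/16 = 1221.1875
  acyanogenic: 2171 × 7/16 = 949.8125
χ² = Σ (O − E)² / E
  cyanogenic: (1291 − 1221.1875)² / 1221.1875 = 3.9910
  acyanogenic: (880 − 949.8125)² / 949.8125 = 5.1313
χ² = 3.9910 + 5.1313 = 9.1223 ≈ 9.122

9.122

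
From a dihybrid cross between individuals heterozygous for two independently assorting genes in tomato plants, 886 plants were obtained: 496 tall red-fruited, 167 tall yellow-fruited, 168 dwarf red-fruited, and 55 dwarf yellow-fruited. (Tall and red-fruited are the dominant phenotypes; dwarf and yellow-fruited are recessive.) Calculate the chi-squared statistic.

0.040

A dihybrid F₂ with independent assortment and complete dominance at both loci gives a 9:3:3:1 phenotypic ratio.
Expected counts for N = 886 under a 9:3:3:1 ratio (total parts = 16):
  tall red-fruited: 886 × 9/16 = 498.375
  tall yellow-fruited: 886 × 3/16 = 166.125
  dwarf red-fruited: 886 × 3/16 = 166.125
  dwarf yellow-fruited: 886 × 1/16 = 55.375
χ² = Σ (O − E)² / E
  tall red-fruited: (496 − 498.375)² / 498.375 = 0.0113
  tall yellow-fruited: (167 − 166.125)² / 166.125 = 0.0046
  dwarf red-fruited: (168 − 166.125)² / 166.125 = 0.0212
  dwarf yellow-fruited: (55 − 55.375)² / 55.375 = 0.0025
χ² = 0.0113 + 0.0046 + 0.0212 + 0.0025 = 0.0396 ≈ 0.040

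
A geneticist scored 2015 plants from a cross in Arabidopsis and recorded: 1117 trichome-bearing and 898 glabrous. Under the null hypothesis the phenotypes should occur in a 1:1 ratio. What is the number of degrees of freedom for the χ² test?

A goodness-of-fit test with 2 phenotype classes has df = 2 − 1 = 1.

1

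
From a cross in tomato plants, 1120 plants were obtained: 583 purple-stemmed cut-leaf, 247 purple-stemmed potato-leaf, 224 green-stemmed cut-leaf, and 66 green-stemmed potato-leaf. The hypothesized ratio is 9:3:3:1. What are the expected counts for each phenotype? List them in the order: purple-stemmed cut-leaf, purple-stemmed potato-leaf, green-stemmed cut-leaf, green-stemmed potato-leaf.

630, 210, 210, 70

Total ratio parts = 16. Expected numbers out of 1120:
  purple-stemmed cut-leaf: 1120 × 9/16 = 630
  purple-stemmed potato-leaf: 1120 × 3/16 = 210
  green-stemmed cut-leaf: 1120 × 3/16 = 210
  green-stemmed potato-leaf: 1120 × 1/16 = 70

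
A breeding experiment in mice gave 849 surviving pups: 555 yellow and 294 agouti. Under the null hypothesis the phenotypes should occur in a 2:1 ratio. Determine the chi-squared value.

Total ratio parts = 3. Expected numbers out of 849:
  yellow: 849 × 2/3 = 566
  agouti: 849 × 1/3 = 283
χ² = Σ (O − E)² / E
  yellow: (555 − 566)² / 566 = 0.2138
  agouti: (294 − 283)² / 283 = 0.4276
χ² = 0.2138 + 0.4276 = 0.6414 ≈ 0.641

0.641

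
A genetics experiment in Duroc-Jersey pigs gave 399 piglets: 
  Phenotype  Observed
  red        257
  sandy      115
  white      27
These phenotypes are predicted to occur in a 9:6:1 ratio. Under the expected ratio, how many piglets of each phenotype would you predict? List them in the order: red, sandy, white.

Under the 9:6:1 hypothesis (Σ ratio = 16, N = 399):
  red: 399 × 9/16 = 224.4375
  sandy: 399 × 6/16 = 149.625
  white: 399 × 1/16 = 24.9375

224.4375, 149.625, 24.9375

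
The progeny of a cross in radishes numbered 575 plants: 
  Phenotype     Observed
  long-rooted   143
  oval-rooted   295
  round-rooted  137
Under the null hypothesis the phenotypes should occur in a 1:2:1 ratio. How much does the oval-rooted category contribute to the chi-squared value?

The 1:2:1 ratio has 4 parts, so with N = 575 the expected counts are:
  long-rooted: 575 × 1/4 = 143.75
  oval-rooted: 575 × 2/4 = 287.5
  round-rooted: 575 × 1/4 = 143.75
Contribution of oval-rooted: (295 − 287.5)² / 287.5 = 0.1957

0.196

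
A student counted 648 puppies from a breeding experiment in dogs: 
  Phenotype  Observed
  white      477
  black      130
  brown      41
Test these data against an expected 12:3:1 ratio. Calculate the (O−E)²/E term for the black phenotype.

0.595

Expected counts for N = 648 under a 12:3:1 ratio (total parts = 16):
  white: 648 × 12/16 = 486
  black: 648 × 3/16 = 121.5
  brown: 648 × 1/16 = 40.5
Contribution of black: (130 − 121.5)² / 121.5 = 0.5947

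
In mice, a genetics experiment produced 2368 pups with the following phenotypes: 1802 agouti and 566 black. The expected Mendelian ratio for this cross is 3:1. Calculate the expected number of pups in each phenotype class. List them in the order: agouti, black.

Under the 3:1 hypothesis (Σ ratio = 4, N = 2368):
  agouti: 2368 × 3/4 = 1776
  black: 2368 × 1/4 = 592

1776, 592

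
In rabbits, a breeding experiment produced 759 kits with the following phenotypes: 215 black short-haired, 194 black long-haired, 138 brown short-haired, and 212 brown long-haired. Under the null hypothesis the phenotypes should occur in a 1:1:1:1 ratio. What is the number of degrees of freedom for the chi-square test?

A goodness-of-fit test with 4 phenotype classes has df = 4 − 1 = 3.

3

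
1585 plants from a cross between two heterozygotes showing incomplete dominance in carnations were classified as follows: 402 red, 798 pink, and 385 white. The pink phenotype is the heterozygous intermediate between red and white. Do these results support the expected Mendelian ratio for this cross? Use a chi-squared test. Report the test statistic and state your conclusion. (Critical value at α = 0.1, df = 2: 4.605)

0.441; consistent

With incomplete dominance, a heterozygote × heterozygote cross gives a 1:2:1 phenotypic ratio.
The 1:2:1 ratio has 4 parts, so with N = 1585 the expected counts are:
  red: 1585 × 1/4 = 396.25
  pink: 1585 × 2/4 = 792.5
  white: 1585 × 1/4 = 396.25
χ² = Σ (O − E)² / E
  red: (402 − 396.25)² / 396.25 = 0.0834
  pink: (798 − 792.5)² / 792.5 = 0.0382
  white: (385 − 396.25)² / 396.25 = 0.3194
χ² = 0.0834 + 0.0382 + 0.3194 = 0.441
Degrees of freedom = 3 − 1 = 2; critical value at α = 0.1 is 4.605.
Since 0.441 < 4.605, we fail to reject the null hypothesis — the data are consistent with the 1:2:1 ratio.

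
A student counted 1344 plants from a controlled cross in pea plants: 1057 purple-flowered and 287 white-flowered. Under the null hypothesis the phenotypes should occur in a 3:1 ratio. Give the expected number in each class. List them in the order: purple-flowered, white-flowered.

Total ratio parts = 4. Expected numbers out of 1344:
  purple-flowered: 1344 × 3/4 = 1008
  white-flowered: 1344 × 1/4 = 336

1008, 336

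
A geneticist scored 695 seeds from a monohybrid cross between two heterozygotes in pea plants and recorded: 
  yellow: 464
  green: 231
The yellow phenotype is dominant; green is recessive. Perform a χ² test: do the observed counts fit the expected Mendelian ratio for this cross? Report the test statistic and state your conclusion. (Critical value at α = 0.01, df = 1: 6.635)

25.152; not consistent

For a monohybrid cross between heterozygotes with complete dominance, the expected phenotypic ratio is 3:1.
Under the 3:1 hypothesis (Σ ratio = 4, N = 695):
  yellow: 695 × 3/4 = 521.25
  green: 695 × 1/4 = 173.75
χ² = Σ (O − E)² / E
  yellow: (464 − 521.25)² / 521.25 = 6.2879
  green: (231 − 173.75)² / 173.75 = 18.8637
χ² = 6.2879 + 18.8637 = 25.1516 ≈ 25.152
Degrees of freedom = 2 − 1 = 1; critical value at α = 0.01 is 6.635.
Since 25.152 > 6.635, we reject the null hypothesis — the data do not fit the 3:1 ratio.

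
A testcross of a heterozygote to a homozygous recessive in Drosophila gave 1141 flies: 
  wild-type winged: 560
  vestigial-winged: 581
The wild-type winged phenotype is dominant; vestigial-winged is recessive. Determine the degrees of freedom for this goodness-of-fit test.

A testcross of a heterozygote (Aa × aa) gives a 1:1 phenotypic ratio.
A goodness-of-fit test with 2 phenotype classes has df = 2 − 1 = 1.

1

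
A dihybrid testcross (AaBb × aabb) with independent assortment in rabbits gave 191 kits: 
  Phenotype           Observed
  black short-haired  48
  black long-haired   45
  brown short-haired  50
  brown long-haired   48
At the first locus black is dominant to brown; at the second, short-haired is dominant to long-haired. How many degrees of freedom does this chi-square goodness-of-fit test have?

3

A dihybrid testcross with independent assortment gives a 1:1:1:1 ratio.
A goodness-of-fit test with 4 phenotype classes has df = 4 − 1 = 3.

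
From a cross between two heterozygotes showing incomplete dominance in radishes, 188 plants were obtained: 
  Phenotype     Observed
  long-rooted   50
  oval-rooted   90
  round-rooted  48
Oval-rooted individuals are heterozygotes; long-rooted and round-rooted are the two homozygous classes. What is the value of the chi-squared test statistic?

0.383

With incomplete dominance, a heterozygote × heterozygote cross gives a 1:2:1 phenotypic ratio.
Total ratio parts = 4. Expected numbers out of 188:
  long-rooted: 188 × 1/4 = 47
  oval-rooted: 188 × 2/4 = 94
  round-rooted: 188 × 1/4 = 47
χ² = Σ (O − E)² / E
  long-rooted: (50 − 47)² / 47 = 0.1915
  oval-rooted: (90 − 94)² / 94 = 0.1702
  round-rooted: (48 − 47)² / 47 = 0.0213
χ² = 0.1915 + 0.1702 + 0.0213 = 0.383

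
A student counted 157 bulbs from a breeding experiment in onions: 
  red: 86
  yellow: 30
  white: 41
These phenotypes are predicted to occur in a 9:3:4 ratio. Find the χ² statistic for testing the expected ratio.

0.149

Under the 9:3:4 hypothesis (Σ ratio = 16, N = 157):
  red: 157 × 9/16 = 88.3125
  yellow: 157 × 3/16 = 29.4375
  white: 157 × 4/16 = 39.25
χ² = Σ (O − E)² / E
  red: (86 − 88.3125)² / 88.3125 = 0.0606
  yellow: (30 − 29.4375)² / 29.4375 = 0.0107
  white: (41 − 39.25)² / 39.25 = 0.0780
χ² = 0.0606 + 0.0107 + 0.0780 = 0.1493 ≈ 0.149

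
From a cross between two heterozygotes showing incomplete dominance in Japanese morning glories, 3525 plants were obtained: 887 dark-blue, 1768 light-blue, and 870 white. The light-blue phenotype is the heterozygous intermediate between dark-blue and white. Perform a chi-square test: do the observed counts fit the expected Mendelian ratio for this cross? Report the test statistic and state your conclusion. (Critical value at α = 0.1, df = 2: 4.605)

With incomplete dominance, a heterozygote × heterozygote cross gives a 1:2:1 phenotypic ratio.
Expected counts for N = 3525 under a 1:2:1 ratio (total parts = 4):
  dark-blue: 3525 × 1/4 = 881.25
  light-blue: 3525 × 2/4 = 1762.5
  white: 3525 × 1/4 = 881.25
χ² = Σ (O − E)² / E
  dark-blue: (887 − 881.25)² / 881.25 = 0.0375
  light-blue: (1768 − 1762.5)² / 1762.5 = 0.0172
  white: (870 − 881.25)² / 881.25 = 0.1436
χ² = 0.0375 + 0.0172 + 0.1436 = 0.1983 ≈ 0.198
Degrees of freedom = 3 − 1 = 2; critical value at α = 0.1 is 4.605.
Since 0.198 < 4.605, we fail to reject the null hypothesis — the data are consistent with the 1:2:1 ratio.

0.198; consistent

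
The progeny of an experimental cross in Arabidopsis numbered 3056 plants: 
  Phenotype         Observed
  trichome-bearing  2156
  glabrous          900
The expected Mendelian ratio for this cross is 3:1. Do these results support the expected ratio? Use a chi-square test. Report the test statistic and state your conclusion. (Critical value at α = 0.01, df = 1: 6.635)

The 3:1 ratio has 4 parts, so with N = 3056 the expected counts are:
  trichome-bearing: 3056 × 3/4 = 2292
  glabrous: 3056 × 1/4 = 764
χ² = Σ (O − E)² / E
  trichome-bearing: (2156 − 2292)² / 2292 = 8.0698
  glabrous: (900 − 764)² / 764 = 24.2094
χ² = 8.0698 + 24.2094 = 32.2792 ≈ 32.279
Degrees of freedom = 2 − 1 = 1; critical value at α = 0.01 is 6.635.
Since 32.279 > 6.635, we reject the null hypothesis — the data do not fit the 3:1 ratio.

32.279; not consistent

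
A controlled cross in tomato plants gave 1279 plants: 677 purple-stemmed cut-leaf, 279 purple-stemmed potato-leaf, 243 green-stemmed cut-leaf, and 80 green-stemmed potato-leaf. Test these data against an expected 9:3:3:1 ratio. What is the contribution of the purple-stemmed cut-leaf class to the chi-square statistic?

Expected counts for N = 1279 under a 9:3:3:1 ratio (total parts = 16):
  purple-stemmed cut-leaf: 1279 × 9/16 = 719.4375
  purple-stemmed potato-leaf: 1279 × 3/16 = 239.8125
  green-stemmed cut-leaf: 1279 × 3/16 = 239.8125
  green-stemmed potato-leaf: 1279 × 1/16 = 79.9375
Contribution of purple-stemmed cut-leaf: (677 − 719.4375)² / 719.4375 = 2.5033

2.503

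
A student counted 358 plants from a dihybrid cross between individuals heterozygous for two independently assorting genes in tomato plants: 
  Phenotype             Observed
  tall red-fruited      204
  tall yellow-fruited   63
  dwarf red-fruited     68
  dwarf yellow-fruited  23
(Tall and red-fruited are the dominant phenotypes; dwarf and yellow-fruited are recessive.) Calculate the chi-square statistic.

A dihybrid F₂ with independent assortment and complete dominance at both loci gives a 9:3:3:1 phenotypic ratio.
Expected counts for N = 358 under a 9:3:3:1 ratio (total parts = 16):
  tall red-fruited: 358 × 9/16 = 201.375
  tall yellow-fruited: 358 × 3/16 = 67.125
  dwarf red-fruited: 358 × 3/16 = 67.125
  dwarf yellow-fruited: 358 × 1/16 = 22.375
χ² = Σ (O − E)² / E
  tall red-fruited: (204 − 201.375)² / 201.375 = 0.0342
  tall yellow-fruited: (63 − 67.125)² / 67.125 = 0.2535
  dwarf red-fruited: (68 − 67.125)² / 67.125 = 0.0114
  dwarf yellow-fruited: (23 − 22.375)² / 22.375 = 0.0175
χ² = 0.0342 + 0.2535 + 0.0114 + 0.0175 = 0.3166 ≈ 0.317

0.317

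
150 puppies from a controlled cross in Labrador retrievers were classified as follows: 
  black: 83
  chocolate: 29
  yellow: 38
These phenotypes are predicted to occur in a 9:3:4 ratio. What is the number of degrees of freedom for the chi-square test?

A goodness-of-fit test with 3 phenotype classes has df = 3 − 1 = 2.

2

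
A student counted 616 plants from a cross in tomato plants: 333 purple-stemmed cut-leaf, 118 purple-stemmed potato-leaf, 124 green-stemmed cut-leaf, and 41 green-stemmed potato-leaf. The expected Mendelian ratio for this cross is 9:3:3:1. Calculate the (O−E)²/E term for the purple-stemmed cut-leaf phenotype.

Expected counts for N = 616 under a 9:3:3:1 ratio (total parts = 16):
  purple-stemmed cut-leaf: 616 × 9/16 = 346.5
  purple-stemmed potato-leaf: 616 × 3/16 = 115.5
  green-stemmed cut-leaf: 616 × 3/16 = 115.5
  green-stemmed potato-leaf: 616 × 1/16 = 38.5
Contribution of purple-stemmed cut-leaf: (333 − 346.5)² / 346.5 = 0.5260

0.526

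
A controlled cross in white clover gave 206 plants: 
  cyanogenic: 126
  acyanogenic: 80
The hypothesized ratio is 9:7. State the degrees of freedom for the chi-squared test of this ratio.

A goodness-of-fit test with 2 phenotype classes has df = 2 − 1 = 1.

1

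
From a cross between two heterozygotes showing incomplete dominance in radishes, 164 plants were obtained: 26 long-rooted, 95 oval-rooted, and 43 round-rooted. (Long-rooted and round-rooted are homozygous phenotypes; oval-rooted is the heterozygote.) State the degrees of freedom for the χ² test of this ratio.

2

With incomplete dominance, a heterozygote × heterozygote cross gives a 1:2:1 phenotypic ratio.
A goodness-of-fit test with 3 phenotype classes has df = 3 − 1 = 2.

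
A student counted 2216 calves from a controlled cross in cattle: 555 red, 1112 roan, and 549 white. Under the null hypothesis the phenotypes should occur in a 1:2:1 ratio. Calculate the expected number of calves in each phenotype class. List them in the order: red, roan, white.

554, 1108, 554

The 1:2:1 ratio has 4 parts, so with N = 2216 the expected counts are:
  red: 2216 × 1/4 = 554
  roan: 2216 × 2/4 = 1108
  white: 2216 × 1/4 = 554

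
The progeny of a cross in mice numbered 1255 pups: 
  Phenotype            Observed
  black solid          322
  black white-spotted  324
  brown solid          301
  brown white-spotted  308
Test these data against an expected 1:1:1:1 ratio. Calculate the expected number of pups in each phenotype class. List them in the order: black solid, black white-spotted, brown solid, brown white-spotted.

313.75, 313.75, 313.75, 313.75

The 1:1:1:1 ratio has 4 parts, so with N = 1255 the expected counts are:
  black solid: 1255 × 1/4 = 313.75
  black white-spotted: 1255 × 1/4 = 313.75
  brown solid: 1255 × 1/4 = 313.75
  brown white-spotted: 1255 × 1/4 = 313.75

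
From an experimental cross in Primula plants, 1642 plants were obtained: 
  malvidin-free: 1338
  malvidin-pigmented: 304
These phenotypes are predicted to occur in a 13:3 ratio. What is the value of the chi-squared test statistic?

Total ratio parts = 16. Expected numbers out of 1642:
  malvidin-free: 1642 × 13/16 = 1334.125
  malvidin-pigmented: 1642 × 3/16 = 307.875
χ² = Σ (O − E)² / E
  malvidin-free: (1338 − 1334.125)² / 1334.125 = 0.0113
  malvidin-pigmented: (304 − 307.875)² / 307.875 = 0.0488
χ² = 0.0113 + 0.0488 = 0.0601 ≈ 0.060

0.060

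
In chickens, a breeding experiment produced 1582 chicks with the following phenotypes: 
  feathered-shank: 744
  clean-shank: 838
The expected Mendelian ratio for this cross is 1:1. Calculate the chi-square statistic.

Under the 1:1 hypothesis (Σ ratio = 2, N = 1582):
  feathered-shank: 1582 × 1/2 = 791
  clean-shank: 1582 × 1/2 = 791
χ² = Σ (O − E)² / E
  feathered-shank: (744 − 791)² / 791 = 2.7927
  clean-shank: (838 − 791)² / 791 = 2.7927
χ² = 2.7927 + 2.7927 = 5.5854 ≈ 5.585

5.585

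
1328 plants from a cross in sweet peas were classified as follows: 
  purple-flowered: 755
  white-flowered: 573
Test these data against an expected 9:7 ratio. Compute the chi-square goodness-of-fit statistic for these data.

0.196

The 9:7 ratio has 16 parts, so with N = 1328 the expected counts are:
  purple-flowered: 1328 × 9/16 = 747
  white-flowered: 1328 × 7/16 = 581
χ² = Σ (O − E)² / E
  purple-flowered: (755 − 747)² / 747 = 0.0857
  white-flowered: (573 − 581)² / 581 = 0.1102
χ² = 0.0857 + 0.1102 = 0.1959 ≈ 0.196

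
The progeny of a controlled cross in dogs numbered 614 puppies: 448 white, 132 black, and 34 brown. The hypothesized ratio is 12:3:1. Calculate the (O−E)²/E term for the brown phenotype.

Under the 12:3:1 hypothesis (Σ ratio = 16, N = 614):
  white: 614 × 12/16 = 460.5
  black: 614 × 3/16 = 115.125
  brown: 614 × 1/16 = 38.375
Contribution of brown: (34 − 38.375)² / 38.375 = 0.4988

0.499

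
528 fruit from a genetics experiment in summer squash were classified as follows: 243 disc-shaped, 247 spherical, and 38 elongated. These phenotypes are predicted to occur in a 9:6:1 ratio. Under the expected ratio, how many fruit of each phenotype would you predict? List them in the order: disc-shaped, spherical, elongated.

Total ratio parts = 16. Expected numbers out of 528:
  disc-shaped: 528 × 9/16 = 297
  spherical: 528 × 6/16 = 198
  elongated: 528 × 1/16 = 33

297, 198, 33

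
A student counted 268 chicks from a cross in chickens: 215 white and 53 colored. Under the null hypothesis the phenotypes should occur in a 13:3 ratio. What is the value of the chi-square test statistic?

Under the 13:3 hypothesis (Σ ratio = 16, N = 268):
  white: 268 × 13/16 = 217.75
  colored: 268 × 3/16 = 50.25
χ² = Σ (O − E)² / E
  white: (215 − 217.75)² / 217.75 = 0.0347
  colored: (53 − 50.25)² / 50.25 = 0.1505
χ² = 0.0347 + 0.1505 = 0.1852 ≈ 0.185

0.185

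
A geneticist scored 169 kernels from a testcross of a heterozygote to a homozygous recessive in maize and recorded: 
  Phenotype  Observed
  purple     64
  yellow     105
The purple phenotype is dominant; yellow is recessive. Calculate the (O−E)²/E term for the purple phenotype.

4.973

A testcross of a heterozygote (Aa × aa) gives a 1:1 phenotypic ratio.
Total ratio parts = 2. Expected numbers out of 169:
  purple: 169 × 1/2 = 84.5
  yellow: 169 × 1/2 = 84.5
Contribution of purple: (64 − 84.5)² / 84.5 = 4.9734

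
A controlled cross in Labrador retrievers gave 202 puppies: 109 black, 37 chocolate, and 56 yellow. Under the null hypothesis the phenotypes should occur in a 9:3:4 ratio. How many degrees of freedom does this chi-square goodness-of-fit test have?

A goodness-of-fit test with 3 phenotype classes has df = 3 − 1 = 2.

2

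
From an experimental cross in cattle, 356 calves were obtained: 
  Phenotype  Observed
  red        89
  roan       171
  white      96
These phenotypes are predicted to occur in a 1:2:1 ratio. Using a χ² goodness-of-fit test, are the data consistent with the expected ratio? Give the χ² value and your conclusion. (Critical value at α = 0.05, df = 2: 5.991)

0.826; consistent

The 1:2:1 ratio has 4 parts, so with N = 356 the expected counts are:
  red: 356 × 1/4 = 89
  roan: 356 × 2/4 = 178
  white: 356 × 1/4 = 89
χ² = Σ (O − E)² / E
  red: (89 − 89)² / 89 = 0.0000
  roan: (171 − 178)² / 178 = 0.2753
  white: (96 − 89)² / 89 = 0.5506
χ² = 0.0000 + 0.2753 + 0.5506 = 0.8259 ≈ 0.826
Degrees of freedom = 3 − 1 = 2; critical value at α = 0.05 is 5.991.
Since 0.826 < 5.991, we fail to reject the null hypothesis — the data are consistent with the 1:2:1 ratio.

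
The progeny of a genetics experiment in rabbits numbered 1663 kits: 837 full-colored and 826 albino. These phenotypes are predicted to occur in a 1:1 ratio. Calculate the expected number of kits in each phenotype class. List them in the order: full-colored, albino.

831.5, 831.5

The 1:1 ratio has 2 parts, so with N = 1663 the expected counts are:
  full-colored: 1663 × 1/2 = 831.5
  albino: 1663 × 1/2 = 831.5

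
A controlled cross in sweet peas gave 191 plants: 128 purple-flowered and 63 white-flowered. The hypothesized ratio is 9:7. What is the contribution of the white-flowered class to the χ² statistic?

Under the 9:7 hypothesis (Σ ratio = 16, N = 191):
  purple-flowered: 191 × 9/16 = 107.4375
  white-flowered: 191 × 7/16 = 83.5625
Contribution of white-flowered: (63 − 83.5625)² / 83.5625 = 5.0599

5.060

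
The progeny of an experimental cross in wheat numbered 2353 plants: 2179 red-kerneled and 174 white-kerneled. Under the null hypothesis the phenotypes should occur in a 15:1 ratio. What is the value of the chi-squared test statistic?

5.263

Total ratio parts = 16. Expected numbers out of 2353:
  red-kerneled: 2353 × 15/16 = 2205.9375
  white-kerneled: 2353 × 1/16 = 147.0625
χ² = Σ (O − E)² / E
  red-kerneled: (2179 − 2205.9375)² / 2205.9375 = 0.3289
  white-kerneled: (174 − 147.0625)² / 147.0625 = 4.9342
χ² = 0.3289 + 4.9342 = 5.2631 ≈ 5.263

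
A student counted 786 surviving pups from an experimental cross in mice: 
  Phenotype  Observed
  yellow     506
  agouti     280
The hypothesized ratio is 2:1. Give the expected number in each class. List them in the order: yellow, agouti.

Total ratio parts = 3. Expected numbers out of 786:
  yellow: 786 × 2/3 = 524
  agouti: 786 × 1/3 = 262

524, 262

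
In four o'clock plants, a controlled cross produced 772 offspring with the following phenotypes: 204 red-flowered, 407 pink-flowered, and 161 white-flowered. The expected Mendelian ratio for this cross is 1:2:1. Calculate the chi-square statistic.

7.075

The 1:2:1 ratio has 4 parts, so with N = 772 the expected counts are:
  red-flowered: 772 × 1/4 = 193
  pink-flowered: 772 × 2/4 = 386
  white-flowered: 772 × 1/4 = 193
χ² = Σ (O − E)² / E
  red-flowered: (204 − 193)² / 193 = 0.6269
  pink-flowered: (407 − 386)² / 386 = 1.1425
  white-flowered: (161 − 193)² / 193 = 5.3057
χ² = 0.6269 + 1.1425 + 5.3057 = 7.0751 ≈ 7.075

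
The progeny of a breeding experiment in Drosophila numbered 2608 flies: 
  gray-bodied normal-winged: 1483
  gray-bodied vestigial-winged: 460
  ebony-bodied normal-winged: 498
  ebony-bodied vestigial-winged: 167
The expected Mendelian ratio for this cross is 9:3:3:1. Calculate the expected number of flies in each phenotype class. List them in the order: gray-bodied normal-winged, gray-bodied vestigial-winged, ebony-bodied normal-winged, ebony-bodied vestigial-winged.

1467, 489, 489, 163

Under the 9:3:3:1 hypothesis (Σ ratio = 16, N = 2608):
  gray-bodied normal-winged: 2608 × 9/16 = 1467
  gray-bodied vestigial-winged: 2608 × 3/16 = 489
  ebony-bodied normal-winged: 2608 × 3/16 = 489
  ebony-bodied vestigial-winged: 2608 × 1/16 = 163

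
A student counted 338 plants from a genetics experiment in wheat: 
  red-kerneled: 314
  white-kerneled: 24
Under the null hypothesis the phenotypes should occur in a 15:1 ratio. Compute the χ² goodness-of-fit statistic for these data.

Under the 15:1 hypothesis (Σ ratio = 16, N = 338):
  red-kerneled: 338 × 15/16 = 316.875
  white-kerneled: 338 × 1/16 = 21.125
χ² = Σ (O − E)² / E
  red-kerneled: (314 − 316.875)² / 316.875 = 0.0261
  white-kerneled: (24 − 21.125)² / 21.125 = 0.3913
χ² = 0.0261 + 0.3913 = 0.4174 ≈ 0.417

0.417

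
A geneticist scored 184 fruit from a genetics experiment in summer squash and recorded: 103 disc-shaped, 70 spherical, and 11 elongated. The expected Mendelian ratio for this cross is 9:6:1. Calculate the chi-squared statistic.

Total ratio parts = 16. Expected numbers out of 184:
  disc-shaped: 184 × 9/16 = 103.5
  spherical: 184 × 6/16 = 69
  elongated: 184 × 1/16 = 11.5
χ² = Σ (O − E)² / E
  disc-shaped: (103 − 103.5)² / 103.5 = 0.0024
  spherical: (70 − 69)² / 69 = 0.0145
  elongated: (11 − 11.5)² / 11.5 = 0.0217
χ² = 0.0024 + 0.0145 + 0.0217 = 0.0386 ≈ 0.039

0.039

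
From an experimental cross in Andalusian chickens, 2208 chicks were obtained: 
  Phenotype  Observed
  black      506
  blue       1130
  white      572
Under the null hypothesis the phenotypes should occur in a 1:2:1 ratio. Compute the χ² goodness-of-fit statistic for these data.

The 1:2:1 ratio has 4 parts, so with N = 2208 the expected counts are:
  black: 2208 × 1/4 = 552
  blue: 2208 × 2/4 = 1104
  white: 2208 × 1/4 = 552
χ² = Σ (O − E)² / E
  black: (506 − 552)² / 552 = 3.8333
  blue: (1130 − 1104)² / 1104 = 0.6123
  white: (572 − 552)² / 552 = 0.7246
χ² = 3.8333 + 0.6123 + 0.7246 = 5.1702 ≈ 5.170

5.170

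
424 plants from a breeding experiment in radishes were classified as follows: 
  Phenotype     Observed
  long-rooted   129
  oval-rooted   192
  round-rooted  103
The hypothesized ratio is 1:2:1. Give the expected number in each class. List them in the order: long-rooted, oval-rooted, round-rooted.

Total ratio parts = 4. Expected numbers out of 424:
  long-rooted: 424 × 1/4 = 106
  oval-rooted: 424 × 2/4 = 212
  round-rooted: 424 × 1/4 = 106

106, 212, 106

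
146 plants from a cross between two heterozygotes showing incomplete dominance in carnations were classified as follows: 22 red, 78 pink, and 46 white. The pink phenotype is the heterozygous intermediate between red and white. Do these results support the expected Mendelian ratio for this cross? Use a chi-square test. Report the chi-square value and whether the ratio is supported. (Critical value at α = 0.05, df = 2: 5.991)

8.575; not consistent

With incomplete dominance, a heterozygote × heterozygote cross gives a 1:2:1 phenotypic ratio.
Under the 1:2:1 hypothesis (Σ ratio = 4, N = 146):
  red: 146 × 1/4 = 36.5
  pink: 146 × 2/4 = 73
  white: 146 × 1/4 = 36.5
χ² = Σ (O − E)² / E
  red: (22 − 36.5)² / 36.5 = 5.7603
  pink: (78 − 73)² / 73 = 0.3425
  white: (46 − 36.5)² / 36.5 = 2.4726
χ² = 5.7603 + 0.3425 + 2.4726 = 8.5754 ≈ 8.575
Degrees of freedom = 3 − 1 = 2; critical value at α = 0.05 is 5.991.
Since 8.575 > 5.991, we reject the null hypothesis — the data do not fit the 1:2:1 ratio.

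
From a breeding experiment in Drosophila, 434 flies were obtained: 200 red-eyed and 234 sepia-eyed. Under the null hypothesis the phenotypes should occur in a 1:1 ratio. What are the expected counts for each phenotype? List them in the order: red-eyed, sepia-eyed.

Expected counts for N = 434 under a 1:1 ratio (total parts = 2):
  red-eyed: 434 × 1/2 = 217
  sepia-eyed: 434 × 1/2 = 217

217, 217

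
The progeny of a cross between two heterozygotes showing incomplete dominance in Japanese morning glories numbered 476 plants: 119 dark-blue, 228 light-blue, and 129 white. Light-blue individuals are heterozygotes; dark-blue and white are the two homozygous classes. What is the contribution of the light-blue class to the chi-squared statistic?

0.420

With incomplete dominance, a heterozygote × heterozygote cross gives a 1:2:1 phenotypic ratio.
Under the 1:2:1 hypothesis (Σ ratio = 4, N = 476):
  dark-blue: 476 × 1/4 = 119
  light-blue: 476 × 2/4 = 238
  white: 476 × 1/4 = 119
Contribution of light-blue: (228 − 238)² / 238 = 0.4202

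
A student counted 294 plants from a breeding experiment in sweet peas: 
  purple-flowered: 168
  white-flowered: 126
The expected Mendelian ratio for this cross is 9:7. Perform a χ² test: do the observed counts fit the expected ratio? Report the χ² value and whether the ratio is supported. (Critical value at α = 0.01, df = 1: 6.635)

Under the 9:7 hypothesis (Σ ratio = 16, N = 294):
  purple-flowered: 294 × 9/16 = 165.375
  white-flowered: 294 × 7/16 = 128.625
χ² = Σ (O − E)² / E
  purple-flowered: (168 − 165.375)² / 165.375 = 0.0417
  white-flowered: (126 − 128.625)² / 128.625 = 0.0536
χ² = 0.0417 + 0.0536 = 0.0953 ≈ 0.095
Degrees of freedom = 2 − 1 = 1; critical value at α = 0.01 is 6.635.
Since 0.095 < 6.635, we fail to reject the null hypothesis — the data are consistent with the 9:7 ratio.

0.095; consistent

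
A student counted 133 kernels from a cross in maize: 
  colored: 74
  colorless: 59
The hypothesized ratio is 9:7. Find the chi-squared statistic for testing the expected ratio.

The 9:7 ratio has 16 parts, so with N = 133 the expected counts are:
  colored: 133 × 9/16 = 74.8125
  colorless: 133 × 7/16 = 58.1875
χ² = Σ (O − E)² / E
  colored: (74 − 74.8125)² / 74.8125 = 0.0088
  colorless: (59 − 58.1875)² / 58.1875 = 0.0113
χ² = 0.0088 + 0.0113 = 0.0201 ≈ 0.020

0.020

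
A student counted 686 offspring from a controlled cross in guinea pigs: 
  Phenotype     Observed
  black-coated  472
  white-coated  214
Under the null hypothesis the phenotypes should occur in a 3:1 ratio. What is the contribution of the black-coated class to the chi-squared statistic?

3.511

Under the 3:1 hypothesis (Σ ratio = 4, N = 686):
  black-coated: 686 × 3/4 = 514.5
  white-coated: 686 × 1/4 = 171.5
Contribution of black-coated: (472 − 514.5)² / 514.5 = 3.5107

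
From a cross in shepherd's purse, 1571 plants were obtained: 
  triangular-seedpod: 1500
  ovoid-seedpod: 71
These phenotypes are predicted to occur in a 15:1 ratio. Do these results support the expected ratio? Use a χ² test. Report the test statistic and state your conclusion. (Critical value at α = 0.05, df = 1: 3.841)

Under the 15:1 hypothesis (Σ ratio = 16, N = 1571):
  triangular-seedpod: 1571 × 15/16 = 1472.8125
  ovoid-seedpod: 1571 × 1/16 = 98.1875
χ² = Σ (O − E)² / E
  triangular-seedpod: (1500 − 1472.8125)² / 1472.8125 = 0.5019
  ovoid-seedpod: (71 − 98.1875)² / 98.1875 = 7.5280
χ² = 0.5019 + 7.5280 = 8.0299 ≈ 8.030
Degrees of freedom = 2 − 1 = 1; critical value at α = 0.05 is 3.841.
Since 8.030 > 3.841, we reject the null hypothesis — the data do not fit the 15:1 ratio.

8.030; not consistent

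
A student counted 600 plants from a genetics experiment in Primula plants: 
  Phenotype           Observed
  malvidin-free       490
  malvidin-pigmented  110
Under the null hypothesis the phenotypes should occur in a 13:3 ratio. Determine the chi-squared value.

0.068

Total ratio parts = 16. Expected numbers out of 600:
  malvidin-free: 600 × 13/16 = 487.5
  malvidin-pigmented: 600 × 3/16 = 112.5
χ² = Σ (O − E)² / E
  malvidin-free: (490 − 487.5)² / 487.5 = 0.0128
  malvidin-pigmented: (110 − 112.5)² / 112.5 = 0.0556
χ² = 0.0128 + 0.0556 = 0.0684 ≈ 0.068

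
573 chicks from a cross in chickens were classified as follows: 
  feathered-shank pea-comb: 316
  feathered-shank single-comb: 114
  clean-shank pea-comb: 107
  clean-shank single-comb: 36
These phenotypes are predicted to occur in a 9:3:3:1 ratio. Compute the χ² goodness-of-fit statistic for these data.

0.527

Under the 9:3:3:1 hypothesis (Σ ratio = 16, N = 573):
  feathered-shank pea-comb: 573 × 9/16 = 322.3125
  feathered-shank single-comb: 573 × 3/16 = 107.4375
  clean-shank pea-comb: 573 × 3/16 = 107.4375
  clean-shank single-comb: 573 × 1/16 = 35.8125
χ² = Σ (O − E)² / E
  feathered-shank pea-comb: (316 − 322.3125)² / 322.3125 = 0.1236
  feathered-shank single-comb: (114 − 107.4375)² / 107.4375 = 0.4009
  clean-shank pea-comb: (107 − 107.4375)² / 107.4375 = 0.0018
  clean-shank single-comb: (36 − 35.8125)² / 35.8125 = 0.0010
χ² = 0.1236 + 0.4009 + 0.0018 + 0.0010 = 0.5273 ≈ 0.527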